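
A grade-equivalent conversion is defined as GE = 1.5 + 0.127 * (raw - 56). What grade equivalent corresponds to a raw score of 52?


raw - median = 52 - 56 = -4
slope * diff = 0.127 * -4 = -0.508
GE = 1.5 + -0.508
GE = 0.992

0.992


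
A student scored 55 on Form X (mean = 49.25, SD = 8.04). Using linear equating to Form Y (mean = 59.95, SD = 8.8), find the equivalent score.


slope = SD_Y / SD_X = 8.8 / 8.04 ~ 1.0945
intercept = mean_Y - slope * mean_X = 59.95 - (8.8 / 8.04) * 49.25 ~ 6.0445
Y = slope * X + intercept. To avoid rounding drift from the rounded slope/intercept, evaluate the equivalent form Y = mean_Y + SD_Y * (X - mean_X) / SD_X at full precision:
Y = 59.95 + 8.8 * (55 - 49.25) / 8.04
Y = 59.95 + 8.8 * 5.75 / 8.04
Y = 59.95 + 50.6 / 8.04
Y = 59.95 + 6.2935
Y = 66.2435

66.2435


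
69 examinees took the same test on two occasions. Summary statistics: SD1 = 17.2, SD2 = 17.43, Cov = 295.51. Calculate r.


r = cov(X,Y) / (SD_X * SD_Y)
r = 295.51 / (17.2 * 17.43)
r = 295.51 / 299.796
r = 0.9857

0.9857


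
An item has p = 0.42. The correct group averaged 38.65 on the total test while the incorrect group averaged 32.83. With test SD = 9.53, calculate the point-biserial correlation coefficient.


q = 1 - p = 0.58
rpb = ((M1 - M0) / SD) * sqrt(p * q)
rpb = ((38.65 - 32.83) / 9.53) * sqrt(0.42 * 0.58)
rpb = 0.3014

0.3014


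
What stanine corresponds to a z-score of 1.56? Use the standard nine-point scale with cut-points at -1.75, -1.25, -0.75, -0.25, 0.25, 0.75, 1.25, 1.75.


Stanine boundaries: [-1.75, -1.25, -0.75, -0.25, 0.25, 0.75, 1.25, 1.75]
z = 1.56
Check each boundary:
  z >= -1.75 -> could be stanine 2
  z >= -1.25 -> could be stanine 3
  z >= -0.75 -> could be stanine 4
  z >= -0.25 -> could be stanine 5
  z >= 0.25 -> could be stanine 6
  z >= 0.75 -> could be stanine 7
  z >= 1.25 -> could be stanine 8
  z < 1.75
Highest qualifying boundary gives stanine = 8

8


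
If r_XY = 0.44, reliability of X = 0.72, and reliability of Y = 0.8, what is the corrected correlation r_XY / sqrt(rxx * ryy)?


r_corrected = rxy / sqrt(rxx * ryy)
= 0.44 / sqrt(0.72 * 0.8)
= 0.44 / sqrt(0.576)
= 0.44 / 0.758947
r_corrected = 0.5798

0.5798


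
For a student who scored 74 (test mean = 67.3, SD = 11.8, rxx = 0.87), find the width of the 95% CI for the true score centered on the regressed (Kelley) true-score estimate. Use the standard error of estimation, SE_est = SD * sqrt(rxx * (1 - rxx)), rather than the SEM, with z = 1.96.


True score estimate = 0.87*74 + 0.13*67.3 = 73.129
SE_est = SD * sqrt(rxx * (1 - rxx)) = 11.8 * sqrt(0.87 * 0.13) = 11.8 * sqrt(0.1131) = 3.968381
CI = T_est +/- z * SE_est, so width = 2 * z * SE_est = 2 * 1.96 * 3.968381
Width = 15.5561

15.5561


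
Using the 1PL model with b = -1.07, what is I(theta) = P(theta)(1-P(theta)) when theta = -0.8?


P = 1/(1+exp(-(-0.8--1.07))) = 0.5671
I = P*(1-P) = 0.5671 * 0.4329
I = 0.2455

0.2455


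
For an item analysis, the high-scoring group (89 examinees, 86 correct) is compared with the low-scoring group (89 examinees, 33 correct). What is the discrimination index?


p_upper = 86/89 = 0.9663
p_lower = 33/89 = 0.3708
D = 0.9663 - 0.3708 = 0.5955

0.5955


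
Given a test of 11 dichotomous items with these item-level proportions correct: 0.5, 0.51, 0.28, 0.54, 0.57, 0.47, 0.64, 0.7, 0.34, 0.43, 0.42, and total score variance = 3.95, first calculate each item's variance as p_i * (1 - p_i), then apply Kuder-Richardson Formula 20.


For each item, compute p_i * q_i:
  Item 1: 0.5 * 0.5 = 0.25
  Item 2: 0.51 * 0.49 = 0.2499
  Item 3: 0.28 * 0.72 = 0.2016
  Item 4: 0.54 * 0.46 = 0.2484
  Item 5: 0.57 * 0.43 = 0.2451
  Item 6: 0.47 * 0.53 = 0.2491
  Item 7: 0.64 * 0.36 = 0.2304
  Item 8: 0.7 * 0.3 = 0.21
  Item 9: 0.34 * 0.66 = 0.2244
  Item 10: 0.43 * 0.57 = 0.2451
  Item 11: 0.42 * 0.58 = 0.2436
Sum(p_i * q_i) = 0.25 + 0.2499 + 0.2016 + 0.2484 + 0.2451 + 0.2491 + 0.2304 + 0.21 + 0.2244 + 0.2451 + 0.2436 = 2.5976
KR-20 = (k/(k-1)) * (1 - Sum(p_i*q_i) / Var_total)
= (11/10) * (1 - 2.5976/3.95)
= 1.1 * 0.3424
KR-20 = 0.3766

0.3766


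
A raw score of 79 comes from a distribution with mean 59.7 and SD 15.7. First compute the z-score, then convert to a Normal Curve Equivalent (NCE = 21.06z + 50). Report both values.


z = (X - mean) / SD = (79 - 59.7) / 15.7
z = 19.3 / 15.7
z = 1.2293
NCE = NCE = 21.06z + 50
Carry z at full precision (z = 19.3 / 15.7) into the conversion:
NCE = 21.06 * (19.3 / 15.7) + 50 = 406.458 / 15.7 + 50
NCE = 25.889 + 50
NCE = 75.889

75.889


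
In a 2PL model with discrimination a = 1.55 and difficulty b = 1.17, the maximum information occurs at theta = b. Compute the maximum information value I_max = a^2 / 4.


For 2PL, max info at theta = b = 1.17
I_max = a^2 / 4 = 1.55^2 / 4
= 2.4025 / 4
I_max = 0.6006

0.6006


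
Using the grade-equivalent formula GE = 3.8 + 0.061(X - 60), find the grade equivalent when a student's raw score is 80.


raw - median = 80 - 60 = 20
slope * diff = 0.061 * 20 = 1.22
GE = 3.8 + 1.22
GE = 5.02

5.02


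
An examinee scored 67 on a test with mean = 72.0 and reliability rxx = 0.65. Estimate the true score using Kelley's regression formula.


T_est = rxx * X + (1 - rxx) * mean
T_est = 0.65 * 67 + 0.35 * 72.0
T_est = 43.55 + 25.2
T_est = 68.75

68.75


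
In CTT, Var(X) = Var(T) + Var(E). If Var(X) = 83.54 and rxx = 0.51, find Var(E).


var_true = rxx * var_obs = 0.51 * 83.54 = 42.6054
var_error = var_obs - var_true
var_error = 83.54 - 42.6054
var_error = 40.9346

40.9346


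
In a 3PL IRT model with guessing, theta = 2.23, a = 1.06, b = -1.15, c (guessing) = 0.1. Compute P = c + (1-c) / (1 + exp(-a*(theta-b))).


logit = 1.06*(2.23 - -1.15) = 3.5828
P* = 1/(1 + exp(-3.5828)) = 0.973
P = 0.1 + (1 - 0.1) * 0.973
P = 0.9757

0.9757


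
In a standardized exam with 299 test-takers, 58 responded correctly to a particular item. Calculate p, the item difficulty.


Item difficulty p = number correct / total examinees
p = 58 / 299
p = 0.194

0.194


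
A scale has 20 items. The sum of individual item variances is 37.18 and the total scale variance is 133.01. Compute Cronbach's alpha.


alpha = (k/(k-1)) * (1 - sum(si^2)/s_total^2)
= (20/19) * (1 - 37.18/133.01)
alpha = 0.7584

0.7584


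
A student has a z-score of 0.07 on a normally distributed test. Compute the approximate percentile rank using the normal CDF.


CDF(z) = 0.5 * (1 + erf(z/sqrt(2)))
erf(0.0495) = 0.0558
CDF = 0.5279
Percentile rank = 0.5279 * 100 = 52.79

52.79


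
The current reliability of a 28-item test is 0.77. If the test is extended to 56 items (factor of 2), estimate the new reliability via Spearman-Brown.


r_new = (n * rxx) / (1 + (n-1) * rxx)
r_new = (2 * 0.77) / (1 + 1 * 0.77)
r_new = 1.54 / 1.77
r_new = 0.8701

0.8701


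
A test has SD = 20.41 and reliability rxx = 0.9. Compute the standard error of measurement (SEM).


SEM = SD * sqrt(1 - rxx)
SEM = 20.41 * sqrt(1 - 0.9)
SEM = 20.41 * sqrt(0.1) = 20.41 * 0.316228
SEM = 6.4542

6.4542


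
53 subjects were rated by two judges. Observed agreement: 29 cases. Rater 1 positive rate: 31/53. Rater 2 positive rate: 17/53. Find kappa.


P_o = 29/53 = 0.54717
P_e = (31*17 + 22*36) / 2809 = 0.469562
kappa = (P_o - P_e) / (1 - P_e)
kappa = (0.54717 - 0.469562) / (1 - 0.469562)
kappa = 0.1463

0.1463


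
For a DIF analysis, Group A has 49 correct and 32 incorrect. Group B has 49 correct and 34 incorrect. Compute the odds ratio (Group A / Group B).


Odds_A = 49/32 = 1.5312
Odds_B = 49/34 = 1.4412
OR = Odds_A / Odds_B = 1.5312 / 1.4412
Exactly, OR = (49 * 34) / (32 * 49) = 1666 / 1568
OR = 1.0625

1.0625


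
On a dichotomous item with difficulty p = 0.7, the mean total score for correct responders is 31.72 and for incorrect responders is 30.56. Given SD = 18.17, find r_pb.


q = 1 - p = 0.3
rpb = ((M1 - M0) / SD) * sqrt(p * q)
rpb = ((31.72 - 30.56) / 18.17) * sqrt(0.7 * 0.3)
rpb = 0.0293

0.0293


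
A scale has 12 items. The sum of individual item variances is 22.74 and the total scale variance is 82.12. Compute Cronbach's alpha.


alpha = (k/(k-1)) * (1 - sum(si^2)/s_total^2)
= (12/11) * (1 - 22.74/82.12)
alpha = 0.7888

0.7888


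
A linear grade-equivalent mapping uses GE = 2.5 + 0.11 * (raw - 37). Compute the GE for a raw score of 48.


raw - median = 48 - 37 = 11
slope * diff = 0.11 * 11 = 1.21
GE = 2.5 + 1.21
GE = 3.71

3.71


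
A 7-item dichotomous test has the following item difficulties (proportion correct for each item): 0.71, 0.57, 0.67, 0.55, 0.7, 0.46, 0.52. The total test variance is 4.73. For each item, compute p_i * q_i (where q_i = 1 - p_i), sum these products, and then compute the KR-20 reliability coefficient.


For each item, compute p_i * q_i:
  Item 1: 0.71 * 0.29 = 0.2059
  Item 2: 0.57 * 0.43 = 0.2451
  Item 3: 0.67 * 0.33 = 0.2211
  Item 4: 0.55 * 0.45 = 0.2475
  Item 5: 0.7 * 0.3 = 0.21
  Item 6: 0.46 * 0.54 = 0.2484
  Item 7: 0.52 * 0.48 = 0.2496
Sum(p_i * q_i) = 0.2059 + 0.2451 + 0.2211 + 0.2475 + 0.21 + 0.2484 + 0.2496 = 1.6276
KR-20 = (k/(k-1)) * (1 - Sum(p_i*q_i) / Var_total)
= (7/6) * (1 - 1.6276/4.73)
= 1.1667 * 0.6559
KR-20 = 0.7652

0.7652


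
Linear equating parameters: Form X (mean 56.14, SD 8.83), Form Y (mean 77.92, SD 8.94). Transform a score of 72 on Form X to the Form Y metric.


slope = SD_Y / SD_X = 8.94 / 8.83 ~ 1.0125
intercept = mean_Y - slope * mean_X = 77.92 - (8.94 / 8.83) * 56.14 ~ 21.0806
Y = slope * X + intercept. To avoid rounding drift from the rounded slope/intercept, evaluate the equivalent form Y = mean_Y + SD_Y * (X - mean_X) / SD_X at full precision:
Y = 77.92 + 8.94 * (72 - 56.14) / 8.83
Y = 77.92 + 8.94 * 15.86 / 8.83
Y = 77.92 + 141.7884 / 8.83
Y = 77.92 + 16.0576
Y = 93.9776

93.9776


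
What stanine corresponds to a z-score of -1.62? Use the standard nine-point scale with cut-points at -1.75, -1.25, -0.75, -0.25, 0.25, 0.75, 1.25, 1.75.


Stanine boundaries: [-1.75, -1.25, -0.75, -0.25, 0.25, 0.75, 1.25, 1.75]
z = -1.62
Check each boundary:
  z >= -1.75 -> could be stanine 2
  z < -1.25
  z < -0.75
  z < -0.25
  z < 0.25
  z < 0.75
  z < 1.25
  z < 1.75
Highest qualifying boundary gives stanine = 2

2


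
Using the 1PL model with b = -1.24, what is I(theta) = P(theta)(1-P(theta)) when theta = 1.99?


P = 1/(1+exp(-(1.99--1.24))) = 0.9619
I = P*(1-P) = 0.9619 * 0.0381
I = 0.0366

0.0366


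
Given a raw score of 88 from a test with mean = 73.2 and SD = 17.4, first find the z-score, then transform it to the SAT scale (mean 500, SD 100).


z = (X - mean) / SD = (88 - 73.2) / 17.4
z = 14.8 / 17.4
z = 0.8506
SAT-scale = SAT = 500 + 100z
Carry z at full precision (z = 14.8 / 17.4) into the conversion:
SAT-scale = 500 + 100 * (14.8 / 17.4) = 500 + 1480 / 17.4
SAT-scale = 500 + 85.0575
SAT-scale = 585.0575

585.0575


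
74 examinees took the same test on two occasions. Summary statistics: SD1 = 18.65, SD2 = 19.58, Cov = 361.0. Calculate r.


r = cov(X,Y) / (SD_X * SD_Y)
r = 361.0 / (18.65 * 19.58)
r = 361.0 / 365.167
r = 0.9886

0.9886


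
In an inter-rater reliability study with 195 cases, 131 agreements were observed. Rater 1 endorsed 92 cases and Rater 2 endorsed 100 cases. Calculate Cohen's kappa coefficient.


P_o = 131/195 = 0.671795
P_e = (92*100 + 103*95) / 38025 = 0.499277
kappa = (P_o - P_e) / (1 - P_e)
kappa = (0.671795 - 0.499277) / (1 - 0.499277)
kappa = 0.3445

0.3445


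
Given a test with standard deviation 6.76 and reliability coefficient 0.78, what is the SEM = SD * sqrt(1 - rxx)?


SEM = SD * sqrt(1 - rxx)
SEM = 6.76 * sqrt(1 - 0.78)
SEM = 6.76 * sqrt(0.22) = 6.76 * 0.469042
SEM = 3.1707

3.1707


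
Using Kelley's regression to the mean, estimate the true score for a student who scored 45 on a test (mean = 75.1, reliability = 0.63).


T_est = rxx * X + (1 - rxx) * mean
T_est = 0.63 * 45 + 0.37 * 75.1
T_est = 28.35 + 27.787
T_est = 56.137

56.137


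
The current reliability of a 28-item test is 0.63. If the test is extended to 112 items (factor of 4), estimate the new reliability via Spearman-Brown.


r_new = (n * rxx) / (1 + (n-1) * rxx)
r_new = (4 * 0.63) / (1 + 3 * 0.63)
r_new = 2.52 / 2.89
r_new = 0.872

0.872


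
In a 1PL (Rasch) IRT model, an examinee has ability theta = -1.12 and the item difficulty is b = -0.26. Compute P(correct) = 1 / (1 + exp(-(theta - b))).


theta - b = -1.12 - -0.26 = -0.86
exp(-(theta - b)) = exp(0.86) = 2.3632
P = 1 / (1 + 2.3632)
P = 0.2973

0.2973


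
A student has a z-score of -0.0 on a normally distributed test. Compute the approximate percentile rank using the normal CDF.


CDF(z) = 0.5 * (1 + erf(z/sqrt(2)))
erf(-0.0) = -0.0
CDF = 0.5
Percentile rank = 0.5 * 100 = 50.0

50.0


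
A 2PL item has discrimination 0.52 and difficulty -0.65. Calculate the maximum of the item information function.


For 2PL, max info at theta = b = -0.65
I_max = a^2 / 4 = 0.52^2 / 4
= 0.2704 / 4
I_max = 0.0676

0.0676


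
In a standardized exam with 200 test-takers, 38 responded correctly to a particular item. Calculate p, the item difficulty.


Item difficulty p = number correct / total examinees
p = 38 / 200
p = 0.19

0.19


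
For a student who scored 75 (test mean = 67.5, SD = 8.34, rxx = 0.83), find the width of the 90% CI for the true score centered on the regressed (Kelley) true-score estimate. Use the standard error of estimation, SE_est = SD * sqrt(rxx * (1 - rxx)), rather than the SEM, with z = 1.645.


True score estimate = 0.83*75 + 0.17*67.5 = 73.725
SE_est = SD * sqrt(rxx * (1 - rxx)) = 8.34 * sqrt(0.83 * 0.17) = 8.34 * sqrt(0.1411) = 3.132778
CI = T_est +/- z * SE_est, so width = 2 * z * SE_est = 2 * 1.645 * 3.132778
Width = 10.3068

10.3068


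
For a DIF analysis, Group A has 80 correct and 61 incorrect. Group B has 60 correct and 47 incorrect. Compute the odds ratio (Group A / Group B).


Odds_A = 80/61 = 1.3115
Odds_B = 60/47 = 1.2766
OR = Odds_A / Odds_B = 1.3115 / 1.2766
Exactly, OR = (80 * 47) / (61 * 60) = 3760 / 3660
OR = 1.0273

1.0273


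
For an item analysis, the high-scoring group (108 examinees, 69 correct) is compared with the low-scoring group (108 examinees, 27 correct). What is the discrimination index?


p_upper = 69/108 = 0.6389
p_lower = 27/108 = 0.25
D = 0.6389 - 0.25 = 0.3889

0.3889


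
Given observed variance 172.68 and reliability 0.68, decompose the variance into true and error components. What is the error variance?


var_true = rxx * var_obs = 0.68 * 172.68 = 117.4224
var_error = var_obs - var_true
var_error = 172.68 - 117.4224
var_error = 55.2576

55.2576


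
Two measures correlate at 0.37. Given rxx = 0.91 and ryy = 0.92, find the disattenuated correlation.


r_corrected = rxy / sqrt(rxx * ryy)
= 0.37 / sqrt(0.91 * 0.92)
= 0.37 / sqrt(0.8372)
= 0.37 / 0.914986
r_corrected = 0.4044

0.4044


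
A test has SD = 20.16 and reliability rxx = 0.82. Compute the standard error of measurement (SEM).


SEM = SD * sqrt(1 - rxx)
SEM = 20.16 * sqrt(1 - 0.82)
SEM = 20.16 * sqrt(0.18) = 20.16 * 0.424264
SEM = 8.5532

8.5532


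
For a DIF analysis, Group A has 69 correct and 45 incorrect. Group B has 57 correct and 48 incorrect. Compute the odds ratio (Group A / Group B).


Odds_A = 69/45 = 1.5333
Odds_B = 57/48 = 1.1875
OR = Odds_A / Odds_B = 1.5333 / 1.1875
Exactly, OR = (69 * 48) / (45 * 57) = 3312 / 2565
OR = 1.2912

1.2912


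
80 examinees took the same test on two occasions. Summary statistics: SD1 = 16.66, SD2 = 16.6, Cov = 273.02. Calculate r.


r = cov(X,Y) / (SD_X * SD_Y)
r = 273.02 / (16.66 * 16.6)
r = 273.02 / 276.556
r = 0.9872

0.9872


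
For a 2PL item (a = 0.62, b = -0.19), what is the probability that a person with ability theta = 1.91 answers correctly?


a*(theta - b) = 0.62 * (1.91 - -0.19) = 1.302
exp(-1.302) = 0.272
P = 1 / (1 + 0.272)
P = 0.7862

0.7862


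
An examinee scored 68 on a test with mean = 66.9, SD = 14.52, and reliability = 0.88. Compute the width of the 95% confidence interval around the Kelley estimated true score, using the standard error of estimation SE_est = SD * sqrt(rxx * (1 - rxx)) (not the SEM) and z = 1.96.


True score estimate = 0.88*68 + 0.12*66.9 = 67.868
SE_est = SD * sqrt(rxx * (1 - rxx)) = 14.52 * sqrt(0.88 * 0.12) = 14.52 * sqrt(0.1056) = 4.718442
CI = T_est +/- z * SE_est, so width = 2 * z * SE_est = 2 * 1.96 * 4.718442
Width = 18.4963

18.4963


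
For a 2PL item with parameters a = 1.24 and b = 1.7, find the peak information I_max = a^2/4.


For 2PL, max info at theta = b = 1.7
I_max = a^2 / 4 = 1.24^2 / 4
= 1.5376 / 4
I_max = 0.3844

0.3844


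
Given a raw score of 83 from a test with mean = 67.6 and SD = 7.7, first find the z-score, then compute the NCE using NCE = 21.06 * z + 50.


z = (X - mean) / SD = (83 - 67.6) / 7.7
z = 15.4 / 7.7
z = 2.0
NCE = NCE = 21.06z + 50
Carry z at full precision (z = 15.4 / 7.7) into the conversion:
NCE = 21.06 * (15.4 / 7.7) + 50 = 324.324 / 7.7 + 50
NCE = 42.12 + 50
NCE = 92.12

92.12


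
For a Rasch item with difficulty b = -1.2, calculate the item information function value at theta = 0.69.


P = 1/(1+exp(-(0.69--1.2))) = 0.8688
I = P*(1-P) = 0.8688 * 0.1312
I = 0.114

0.114


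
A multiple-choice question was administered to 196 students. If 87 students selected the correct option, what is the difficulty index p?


Item difficulty p = number correct / total examinees
p = 87 / 196
p = 0.4439

0.4439


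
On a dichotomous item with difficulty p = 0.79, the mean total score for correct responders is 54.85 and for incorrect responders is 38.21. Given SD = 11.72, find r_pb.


q = 1 - p = 0.21
rpb = ((M1 - M0) / SD) * sqrt(p * q)
rpb = ((54.85 - 38.21) / 11.72) * sqrt(0.79 * 0.21)
rpb = 0.5783

0.5783


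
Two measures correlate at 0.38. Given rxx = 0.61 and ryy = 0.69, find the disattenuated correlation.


r_corrected = rxy / sqrt(rxx * ryy)
= 0.38 / sqrt(0.61 * 0.69)
= 0.38 / sqrt(0.4209)
= 0.38 / 0.648768
r_corrected = 0.5857

0.5857


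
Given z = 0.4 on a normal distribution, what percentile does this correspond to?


CDF(z) = 0.5 * (1 + erf(z/sqrt(2)))
erf(0.2828) = 0.3108
CDF = 0.6554
Percentile rank = 0.6554 * 100 = 65.54

65.54


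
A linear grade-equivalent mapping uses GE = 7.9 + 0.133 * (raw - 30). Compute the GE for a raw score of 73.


raw - median = 73 - 30 = 43
slope * diff = 0.133 * 43 = 5.719
GE = 7.9 + 5.719
GE = 13.619

13.619


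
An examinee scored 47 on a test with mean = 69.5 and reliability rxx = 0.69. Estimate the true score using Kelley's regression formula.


T_est = rxx * X + (1 - rxx) * mean
T_est = 0.69 * 47 + 0.31 * 69.5
T_est = 32.43 + 21.545
T_est = 53.975

53.975


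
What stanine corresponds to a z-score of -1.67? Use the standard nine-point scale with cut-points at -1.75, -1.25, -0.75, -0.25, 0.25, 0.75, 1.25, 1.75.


Stanine boundaries: [-1.75, -1.25, -0.75, -0.25, 0.25, 0.75, 1.25, 1.75]
z = -1.67
Check each boundary:
  z >= -1.75 -> could be stanine 2
  z < -1.25
  z < -0.75
  z < -0.25
  z < 0.25
  z < 0.75
  z < 1.25
  z < 1.75
Highest qualifying boundary gives stanine = 2

2


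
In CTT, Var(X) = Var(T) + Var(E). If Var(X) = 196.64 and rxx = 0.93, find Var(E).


var_true = rxx * var_obs = 0.93 * 196.64 = 182.8752
var_error = var_obs - var_true
var_error = 196.64 - 182.8752
var_error = 13.7648

13.7648


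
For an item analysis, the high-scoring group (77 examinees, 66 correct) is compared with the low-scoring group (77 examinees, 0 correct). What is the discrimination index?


p_upper = 66/77 = 0.8571
p_lower = 0/77 = 0.0
D = 0.8571 - 0.0 = 0.8571

0.8571


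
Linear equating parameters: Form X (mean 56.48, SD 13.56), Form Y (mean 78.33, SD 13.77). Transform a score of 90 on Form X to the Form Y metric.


slope = SD_Y / SD_X = 13.77 / 13.56 ~ 1.0155
intercept = mean_Y - slope * mean_X = 78.33 - (13.77 / 13.56) * 56.48 ~ 20.9753
Y = slope * X + intercept. To avoid rounding drift from the rounded slope/intercept, evaluate the equivalent form Y = mean_Y + SD_Y * (X - mean_X) / SD_X at full precision:
Y = 78.33 + 13.77 * (90 - 56.48) / 13.56
Y = 78.33 + 13.77 * 33.52 / 13.56
Y = 78.33 + 461.5704 / 13.56
Y = 78.33 + 34.0391
Y = 112.3691

112.3691


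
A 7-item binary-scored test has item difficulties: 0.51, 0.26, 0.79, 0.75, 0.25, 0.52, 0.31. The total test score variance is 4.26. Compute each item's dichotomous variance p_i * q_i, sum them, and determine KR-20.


For each item, compute p_i * q_i:
  Item 1: 0.51 * 0.49 = 0.2499
  Item 2: 0.26 * 0.74 = 0.1924
  Item 3: 0.79 * 0.21 = 0.1659
  Item 4: 0.75 * 0.25 = 0.1875
  Item 5: 0.25 * 0.75 = 0.1875
  Item 6: 0.52 * 0.48 = 0.2496
  Item 7: 0.31 * 0.69 = 0.2139
Sum(p_i * q_i) = 0.2499 + 0.1924 + 0.1659 + 0.1875 + 0.1875 + 0.2496 + 0.2139 = 1.4467
KR-20 = (k/(k-1)) * (1 - Sum(p_i*q_i) / Var_total)
= (7/6) * (1 - 1.4467/4.26)
= 1.1667 * 0.6604
KR-20 = 0.7705

0.7705


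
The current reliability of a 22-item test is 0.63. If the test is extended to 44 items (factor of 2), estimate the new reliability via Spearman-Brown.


r_new = (n * rxx) / (1 + (n-1) * rxx)
r_new = (2 * 0.63) / (1 + 1 * 0.63)
r_new = 1.26 / 1.63
r_new = 0.773

0.773


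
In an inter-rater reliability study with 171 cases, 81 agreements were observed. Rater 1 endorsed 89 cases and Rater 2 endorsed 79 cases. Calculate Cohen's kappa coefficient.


P_o = 81/171 = 0.473684
P_e = (89*79 + 82*92) / 29241 = 0.498444
kappa = (P_o - P_e) / (1 - P_e)
kappa = (0.473684 - 0.498444) / (1 - 0.498444)
kappa = -0.0494

-0.0494


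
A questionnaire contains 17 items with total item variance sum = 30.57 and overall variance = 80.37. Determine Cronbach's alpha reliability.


alpha = (k/(k-1)) * (1 - sum(si^2)/s_total^2)
= (17/16) * (1 - 30.57/80.37)
alpha = 0.6584

0.6584


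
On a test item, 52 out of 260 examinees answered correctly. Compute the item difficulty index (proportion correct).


Item difficulty p = number correct / total examinees
p = 52 / 260
p = 0.2

0.2


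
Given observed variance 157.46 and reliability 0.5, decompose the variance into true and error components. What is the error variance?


var_true = rxx * var_obs = 0.5 * 157.46 = 78.73
var_error = var_obs - var_true
var_error = 157.46 - 78.73
var_error = 78.73

78.73


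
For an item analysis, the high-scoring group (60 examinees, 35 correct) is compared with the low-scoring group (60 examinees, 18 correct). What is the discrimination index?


p_upper = 35/60 = 0.5833
p_lower = 18/60 = 0.3
D = 0.5833 - 0.3 = 0.2833

0.2833


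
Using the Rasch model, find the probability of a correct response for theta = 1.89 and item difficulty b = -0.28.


theta - b = 1.89 - -0.28 = 2.17
exp(-(theta - b)) = exp(-2.17) = 0.1142
P = 1 / (1 + 0.1142)
P = 0.8975

0.8975


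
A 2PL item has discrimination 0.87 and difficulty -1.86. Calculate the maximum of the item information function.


For 2PL, max info at theta = b = -1.86
I_max = a^2 / 4 = 0.87^2 / 4
= 0.7569 / 4
I_max = 0.1892

0.1892


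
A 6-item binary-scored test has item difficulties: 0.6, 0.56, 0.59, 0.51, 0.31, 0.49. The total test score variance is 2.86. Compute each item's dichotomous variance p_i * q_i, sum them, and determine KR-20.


For each item, compute p_i * q_i:
  Item 1: 0.6 * 0.4 = 0.24
  Item 2: 0.56 * 0.44 = 0.2464
  Item 3: 0.59 * 0.41 = 0.2419
  Item 4: 0.51 * 0.49 = 0.2499
  Item 5: 0.31 * 0.69 = 0.2139
  Item 6: 0.49 * 0.51 = 0.2499
Sum(p_i * q_i) = 0.24 + 0.2464 + 0.2419 + 0.2499 + 0.2139 + 0.2499 = 1.442
KR-20 = (k/(k-1)) * (1 - Sum(p_i*q_i) / Var_total)
= (6/5) * (1 - 1.442/2.86)
= 1.2 * 0.4958
KR-20 = 0.595

0.595


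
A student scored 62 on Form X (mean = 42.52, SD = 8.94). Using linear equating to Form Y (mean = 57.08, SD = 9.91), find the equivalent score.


slope = SD_Y / SD_X = 9.91 / 8.94 ~ 1.1085
intercept = mean_Y - slope * mean_X = 57.08 - (9.91 / 8.94) * 42.52 ~ 9.9465
Y = slope * X + intercept. To avoid rounding drift from the rounded slope/intercept, evaluate the equivalent form Y = mean_Y + SD_Y * (X - mean_X) / SD_X at full precision:
Y = 57.08 + 9.91 * (62 - 42.52) / 8.94
Y = 57.08 + 9.91 * 19.48 / 8.94
Y = 57.08 + 193.0468 / 8.94
Y = 57.08 + 21.5936
Y = 78.6736

78.6736


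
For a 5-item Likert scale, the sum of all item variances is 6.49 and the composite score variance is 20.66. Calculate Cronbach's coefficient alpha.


alpha = (k/(k-1)) * (1 - sum(si^2)/s_total^2)
= (5/4) * (1 - 6.49/20.66)
alpha = 0.8573

0.8573


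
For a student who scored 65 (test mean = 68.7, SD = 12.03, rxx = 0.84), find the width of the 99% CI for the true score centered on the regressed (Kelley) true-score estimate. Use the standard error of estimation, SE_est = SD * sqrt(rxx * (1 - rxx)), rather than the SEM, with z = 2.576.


True score estimate = 0.84*65 + 0.16*68.7 = 65.592
SE_est = SD * sqrt(rxx * (1 - rxx)) = 12.03 * sqrt(0.84 * 0.16) = 12.03 * sqrt(0.1344) = 4.410271
CI = T_est +/- z * SE_est, so width = 2 * z * SE_est = 2 * 2.576 * 4.410271
Width = 22.7217

22.7217


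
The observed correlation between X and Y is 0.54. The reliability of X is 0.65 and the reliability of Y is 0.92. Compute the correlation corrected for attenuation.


r_corrected = rxy / sqrt(rxx * ryy)
= 0.54 / sqrt(0.65 * 0.92)
= 0.54 / sqrt(0.598)
= 0.54 / 0.773305
r_corrected = 0.6983

0.6983


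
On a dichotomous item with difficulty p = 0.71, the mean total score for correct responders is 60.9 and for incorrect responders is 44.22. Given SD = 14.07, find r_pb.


q = 1 - p = 0.29
rpb = ((M1 - M0) / SD) * sqrt(p * q)
rpb = ((60.9 - 44.22) / 14.07) * sqrt(0.71 * 0.29)
rpb = 0.5379

0.5379


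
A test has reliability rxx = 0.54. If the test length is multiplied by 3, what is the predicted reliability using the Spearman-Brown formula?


r_new = (n * rxx) / (1 + (n-1) * rxx)
r_new = (3 * 0.54) / (1 + 2 * 0.54)
r_new = 1.62 / 2.08
r_new = 0.7788

0.7788


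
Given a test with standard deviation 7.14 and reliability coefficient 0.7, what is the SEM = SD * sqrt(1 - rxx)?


SEM = SD * sqrt(1 - rxx)
SEM = 7.14 * sqrt(1 - 0.7)
SEM = 7.14 * sqrt(0.3) = 7.14 * 0.547723
SEM = 3.9107

3.9107


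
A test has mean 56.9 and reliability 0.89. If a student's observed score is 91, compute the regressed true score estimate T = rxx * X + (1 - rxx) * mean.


T_est = rxx * X + (1 - rxx) * mean
T_est = 0.89 * 91 + 0.11 * 56.9
T_est = 80.99 + 6.259
T_est = 87.249

87.249


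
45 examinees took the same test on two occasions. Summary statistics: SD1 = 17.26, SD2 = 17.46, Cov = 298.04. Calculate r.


r = cov(X,Y) / (SD_X * SD_Y)
r = 298.04 / (17.26 * 17.46)
r = 298.04 / 301.3596
r = 0.989

0.989


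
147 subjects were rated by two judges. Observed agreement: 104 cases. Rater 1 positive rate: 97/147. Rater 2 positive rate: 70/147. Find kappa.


P_o = 104/147 = 0.707483
P_e = (97*70 + 50*77) / 21609 = 0.492387
kappa = (P_o - P_e) / (1 - P_e)
kappa = (0.707483 - 0.492387) / (1 - 0.492387)
kappa = 0.4237

0.4237


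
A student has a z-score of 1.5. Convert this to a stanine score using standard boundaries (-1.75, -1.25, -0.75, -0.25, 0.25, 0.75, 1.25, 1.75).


Stanine boundaries: [-1.75, -1.25, -0.75, -0.25, 0.25, 0.75, 1.25, 1.75]
z = 1.5
Check each boundary:
  z >= -1.75 -> could be stanine 2
  z >= -1.25 -> could be stanine 3
  z >= -0.75 -> could be stanine 4
  z >= -0.25 -> could be stanine 5
  z >= 0.25 -> could be stanine 6
  z >= 0.75 -> could be stanine 7
  z >= 1.25 -> could be stanine 8
  z < 1.75
Highest qualifying boundary gives stanine = 8

8


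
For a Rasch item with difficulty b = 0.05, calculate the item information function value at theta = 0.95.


P = 1/(1+exp(-(0.95-0.05))) = 0.7109
I = P*(1-P) = 0.7109 * 0.2891
I = 0.2055

0.2055


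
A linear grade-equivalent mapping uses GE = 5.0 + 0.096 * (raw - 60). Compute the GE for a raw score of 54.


raw - median = 54 - 60 = -6
slope * diff = 0.096 * -6 = -0.576
GE = 5.0 + -0.576
GE = 4.424

4.424


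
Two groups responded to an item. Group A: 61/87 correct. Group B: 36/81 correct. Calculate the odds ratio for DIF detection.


Odds_A = 61/26 = 2.3462
Odds_B = 36/45 = 0.8
OR = Odds_A / Odds_B = 2.3462 / 0.8
Exactly, OR = (61 * 45) / (26 * 36) = 2745 / 936
OR = 2.9327

2.9327


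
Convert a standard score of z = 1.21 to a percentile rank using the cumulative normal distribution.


CDF(z) = 0.5 * (1 + erf(z/sqrt(2)))
erf(0.8556) = 0.7737
CDF = 0.8869
Percentile rank = 0.8869 * 100 = 88.69

88.69


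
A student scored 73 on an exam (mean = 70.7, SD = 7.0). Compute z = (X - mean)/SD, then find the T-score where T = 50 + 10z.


z = (X - mean) / SD = (73 - 70.7) / 7.0
z = 2.3 / 7.0
z = 0.3286
T-score = T = 50 + 10z
Carry z at full precision (z = 2.3 / 7.0) into the conversion:
T-score = 50 + 10 * (2.3 / 7.0) = 50 + 23 / 7.0
T-score = 50 + 3.2857
T-score = 53.2857

53.2857


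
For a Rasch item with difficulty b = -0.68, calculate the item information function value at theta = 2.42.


P = 1/(1+exp(-(2.42--0.68))) = 0.9569
I = P*(1-P) = 0.9569 * 0.0431
I = 0.0412

0.0412


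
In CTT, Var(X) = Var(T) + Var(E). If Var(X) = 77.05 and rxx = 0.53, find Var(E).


var_true = rxx * var_obs = 0.53 * 77.05 = 40.8365
var_error = var_obs - var_true
var_error = 77.05 - 40.8365
var_error = 36.2135

36.2135


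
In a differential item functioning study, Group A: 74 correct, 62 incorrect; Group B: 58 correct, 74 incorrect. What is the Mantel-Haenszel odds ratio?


Odds_A = 74/62 = 1.1935
Odds_B = 58/74 = 0.7838
OR = Odds_A / Odds_B = 1.1935 / 0.7838
Exactly, OR = (74 * 74) / (62 * 58) = 5476 / 3596
OR = 1.5228

1.5228


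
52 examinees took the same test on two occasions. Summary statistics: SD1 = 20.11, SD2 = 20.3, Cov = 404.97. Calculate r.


r = cov(X,Y) / (SD_X * SD_Y)
r = 404.97 / (20.11 * 20.3)
r = 404.97 / 408.233
r = 0.992

0.992


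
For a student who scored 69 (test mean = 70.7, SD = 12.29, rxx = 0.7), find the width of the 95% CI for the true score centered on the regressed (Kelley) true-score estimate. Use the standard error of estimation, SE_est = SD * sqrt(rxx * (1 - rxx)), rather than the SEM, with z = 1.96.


True score estimate = 0.7*69 + 0.3*70.7 = 69.51
SE_est = SD * sqrt(rxx * (1 - rxx)) = 12.29 * sqrt(0.7 * 0.3) = 12.29 * sqrt(0.21) = 5.631986
CI = T_est +/- z * SE_est, so width = 2 * z * SE_est = 2 * 1.96 * 5.631986
Width = 22.0774

22.0774


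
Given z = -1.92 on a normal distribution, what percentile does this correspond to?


CDF(z) = 0.5 * (1 + erf(z/sqrt(2)))
erf(-1.3576) = -0.9451
CDF = 0.0274
Percentile rank = 0.0274 * 100 = 2.74

2.74


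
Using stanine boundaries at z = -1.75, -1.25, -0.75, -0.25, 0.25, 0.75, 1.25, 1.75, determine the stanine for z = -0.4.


Stanine boundaries: [-1.75, -1.25, -0.75, -0.25, 0.25, 0.75, 1.25, 1.75]
z = -0.4
Check each boundary:
  z >= -1.75 -> could be stanine 2
  z >= -1.25 -> could be stanine 3
  z >= -0.75 -> could be stanine 4
  z < -0.25
  z < 0.25
  z < 0.75
  z < 1.25
  z < 1.75
Highest qualifying boundary gives stanine = 4

4


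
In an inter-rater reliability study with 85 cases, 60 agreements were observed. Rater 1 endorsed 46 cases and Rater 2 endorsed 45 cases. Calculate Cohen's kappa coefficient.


P_o = 60/85 = 0.705882
P_e = (46*45 + 39*40) / 7225 = 0.502422
kappa = (P_o - P_e) / (1 - P_e)
kappa = (0.705882 - 0.502422) / (1 - 0.502422)
kappa = 0.4089

0.4089


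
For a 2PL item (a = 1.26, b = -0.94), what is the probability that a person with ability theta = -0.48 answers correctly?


a*(theta - b) = 1.26 * (-0.48 - -0.94) = 0.5796
exp(-0.5796) = 0.5601
P = 1 / (1 + 0.5601)
P = 0.641

0.641


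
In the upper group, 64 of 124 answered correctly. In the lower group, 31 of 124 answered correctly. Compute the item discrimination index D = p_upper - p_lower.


p_upper = 64/124 = 0.5161
p_lower = 31/124 = 0.25
D = 0.5161 - 0.25 = 0.2661

0.2661


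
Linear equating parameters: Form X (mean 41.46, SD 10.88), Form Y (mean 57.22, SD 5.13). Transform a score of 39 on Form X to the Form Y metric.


slope = SD_Y / SD_X = 5.13 / 10.88 ~ 0.4715
intercept = mean_Y - slope * mean_X = 57.22 - (5.13 / 10.88) * 41.46 ~ 37.6713
Y = slope * X + intercept. To avoid rounding drift from the rounded slope/intercept, evaluate the equivalent form Y = mean_Y + SD_Y * (X - mean_X) / SD_X at full precision:
Y = 57.22 + 5.13 * (39 - 41.46) / 10.88
Y = 57.22 - 5.13 * 2.46 / 10.88
Y = 57.22 - 12.6198 / 10.88
Y = 57.22 - 1.1599
Y = 56.0601

56.0601


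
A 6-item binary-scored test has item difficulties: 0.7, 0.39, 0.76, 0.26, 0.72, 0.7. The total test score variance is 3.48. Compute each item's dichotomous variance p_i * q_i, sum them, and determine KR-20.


For each item, compute p_i * q_i:
  Item 1: 0.7 * 0.3 = 0.21
  Item 2: 0.39 * 0.61 = 0.2379
  Item 3: 0.76 * 0.24 = 0.1824
  Item 4: 0.26 * 0.74 = 0.1924
  Item 5: 0.72 * 0.28 = 0.2016
  Item 6: 0.7 * 0.3 = 0.21
Sum(p_i * q_i) = 0.21 + 0.2379 + 0.1824 + 0.1924 + 0.2016 + 0.21 = 1.2343
KR-20 = (k/(k-1)) * (1 - Sum(p_i*q_i) / Var_total)
= (6/5) * (1 - 1.2343/3.48)
= 1.2 * 0.6453
KR-20 = 0.7744

0.7744


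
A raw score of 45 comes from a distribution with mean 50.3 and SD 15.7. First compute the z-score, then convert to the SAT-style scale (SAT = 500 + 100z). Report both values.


z = (X - mean) / SD = (45 - 50.3) / 15.7
z = -5.3 / 15.7
z = -0.3376
SAT-scale = SAT = 500 + 100z
Carry z at full precision (z = -5.3 / 15.7) into the conversion:
SAT-scale = 500 + 100 * (-5.3 / 15.7) = 500 + -530 / 15.7
SAT-scale = 500 + -33.758
SAT-scale = 466.242

466.242


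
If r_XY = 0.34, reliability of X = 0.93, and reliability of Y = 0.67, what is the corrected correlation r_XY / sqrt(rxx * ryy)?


r_corrected = rxy / sqrt(rxx * ryy)
= 0.34 / sqrt(0.93 * 0.67)
= 0.34 / sqrt(0.6231)
= 0.34 / 0.789367
r_corrected = 0.4307

0.4307


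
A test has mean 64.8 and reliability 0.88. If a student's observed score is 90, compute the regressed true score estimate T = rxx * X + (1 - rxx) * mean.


T_est = rxx * X + (1 - rxx) * mean
T_est = 0.88 * 90 + 0.12 * 64.8
T_est = 79.2 + 7.776
T_est = 86.976

86.976


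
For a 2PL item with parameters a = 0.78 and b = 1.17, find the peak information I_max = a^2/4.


For 2PL, max info at theta = b = 1.17
I_max = a^2 / 4 = 0.78^2 / 4
= 0.6084 / 4
I_max = 0.1521

0.1521


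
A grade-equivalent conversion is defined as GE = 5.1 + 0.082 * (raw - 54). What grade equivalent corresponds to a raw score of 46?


raw - median = 46 - 54 = -8
slope * diff = 0.082 * -8 = -0.656
GE = 5.1 + -0.656
GE = 4.444

4.444


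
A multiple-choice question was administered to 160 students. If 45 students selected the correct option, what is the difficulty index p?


Item difficulty p = number correct / total examinees
p = 45 / 160
p = 0.2812

0.2812


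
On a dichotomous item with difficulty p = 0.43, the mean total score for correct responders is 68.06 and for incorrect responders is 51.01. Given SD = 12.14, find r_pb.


q = 1 - p = 0.57
rpb = ((M1 - M0) / SD) * sqrt(p * q)
rpb = ((68.06 - 51.01) / 12.14) * sqrt(0.43 * 0.57)
rpb = 0.6953

0.6953


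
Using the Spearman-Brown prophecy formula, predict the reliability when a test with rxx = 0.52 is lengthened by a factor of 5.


r_new = (n * rxx) / (1 + (n-1) * rxx)
r_new = (5 * 0.52) / (1 + 4 * 0.52)
r_new = 2.6 / 3.08
r_new = 0.8442

0.8442


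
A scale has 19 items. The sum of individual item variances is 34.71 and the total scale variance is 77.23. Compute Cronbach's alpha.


alpha = (k/(k-1)) * (1 - sum(si^2)/s_total^2)
= (19/18) * (1 - 34.71/77.23)
alpha = 0.5812

0.5812


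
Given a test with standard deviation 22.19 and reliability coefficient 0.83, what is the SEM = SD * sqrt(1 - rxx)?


SEM = SD * sqrt(1 - rxx)
SEM = 22.19 * sqrt(1 - 0.83)
SEM = 22.19 * sqrt(0.17) = 22.19 * 0.412311
SEM = 9.1492

9.1492


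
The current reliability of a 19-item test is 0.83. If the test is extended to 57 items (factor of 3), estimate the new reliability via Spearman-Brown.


r_new = (n * rxx) / (1 + (n-1) * rxx)
r_new = (3 * 0.83) / (1 + 2 * 0.83)
r_new = 2.49 / 2.66
r_new = 0.9361

0.9361


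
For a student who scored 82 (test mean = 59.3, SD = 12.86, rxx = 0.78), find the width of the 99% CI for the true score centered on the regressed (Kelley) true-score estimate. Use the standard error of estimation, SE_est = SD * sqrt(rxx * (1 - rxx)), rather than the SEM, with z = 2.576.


True score estimate = 0.78*82 + 0.22*59.3 = 77.006
SE_est = SD * sqrt(rxx * (1 - rxx)) = 12.86 * sqrt(0.78 * 0.22) = 12.86 * sqrt(0.1716) = 5.327207
CI = T_est +/- z * SE_est, so width = 2 * z * SE_est = 2 * 2.576 * 5.327207
Width = 27.4458

27.4458


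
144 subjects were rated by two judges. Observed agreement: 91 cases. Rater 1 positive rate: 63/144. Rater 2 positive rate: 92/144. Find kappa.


P_o = 91/144 = 0.631944
P_e = (63*92 + 81*52) / 20736 = 0.482639
kappa = (P_o - P_e) / (1 - P_e)
kappa = (0.631944 - 0.482639) / (1 - 0.482639)
kappa = 0.2886

0.2886


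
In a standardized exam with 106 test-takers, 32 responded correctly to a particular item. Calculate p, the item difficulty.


Item difficulty p = number correct / total examinees
p = 32 / 106
p = 0.3019

0.3019


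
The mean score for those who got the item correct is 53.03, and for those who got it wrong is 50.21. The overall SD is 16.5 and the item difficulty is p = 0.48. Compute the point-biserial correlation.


q = 1 - p = 0.52
rpb = ((M1 - M0) / SD) * sqrt(p * q)
rpb = ((53.03 - 50.21) / 16.5) * sqrt(0.48 * 0.52)
rpb = 0.0854

0.0854


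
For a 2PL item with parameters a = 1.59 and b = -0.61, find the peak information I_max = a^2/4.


For 2PL, max info at theta = b = -0.61
I_max = a^2 / 4 = 1.59^2 / 4
= 2.5281 / 4
I_max = 0.632

0.632


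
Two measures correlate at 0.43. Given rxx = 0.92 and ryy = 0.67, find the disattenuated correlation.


r_corrected = rxy / sqrt(rxx * ryy)
= 0.43 / sqrt(0.92 * 0.67)
= 0.43 / sqrt(0.6164)
= 0.43 / 0.785111
r_corrected = 0.5477

0.5477


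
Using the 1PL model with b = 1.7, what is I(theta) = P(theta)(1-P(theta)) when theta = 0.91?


P = 1/(1+exp(-(0.91-1.7))) = 0.3122
I = P*(1-P) = 0.3122 * 0.6878
I = 0.2147

0.2147


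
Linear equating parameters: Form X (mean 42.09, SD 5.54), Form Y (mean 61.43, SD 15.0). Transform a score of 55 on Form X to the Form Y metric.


slope = SD_Y / SD_X = 15.0 / 5.54 ~ 2.7076
intercept = mean_Y - slope * mean_X = 61.43 - (15.0 / 5.54) * 42.09 ~ -52.5321
Y = slope * X + intercept. To avoid rounding drift from the rounded slope/intercept, evaluate the equivalent form Y = mean_Y + SD_Y * (X - mean_X) / SD_X at full precision:
Y = 61.43 + 15.0 * (55 - 42.09) / 5.54
Y = 61.43 + 15.0 * 12.91 / 5.54
Y = 61.43 + 193.65 / 5.54
Y = 61.43 + 34.9549
Y = 96.3849

96.3849


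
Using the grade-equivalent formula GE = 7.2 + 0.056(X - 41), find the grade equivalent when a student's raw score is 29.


raw - median = 29 - 41 = -12
slope * diff = 0.056 * -12 = -0.672
GE = 7.2 + -0.672
GE = 6.528

6.528


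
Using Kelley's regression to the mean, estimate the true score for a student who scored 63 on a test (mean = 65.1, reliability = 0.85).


T_est = rxx * X + (1 - rxx) * mean
T_est = 0.85 * 63 + 0.15 * 65.1
T_est = 53.55 + 9.765
T_est = 63.315

63.315


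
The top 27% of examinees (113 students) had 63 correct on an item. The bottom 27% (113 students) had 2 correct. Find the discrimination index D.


p_upper = 63/113 = 0.5575
p_lower = 2/113 = 0.0177
D = 0.5575 - 0.0177 = 0.5398

0.5398


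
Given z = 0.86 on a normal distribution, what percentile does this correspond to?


CDF(z) = 0.5 * (1 + erf(z/sqrt(2)))
erf(0.6081) = 0.6102
CDF = 0.8051
Percentile rank = 0.8051 * 100 = 80.51

80.51


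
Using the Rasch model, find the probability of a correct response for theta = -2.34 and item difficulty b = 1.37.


theta - b = -2.34 - 1.37 = -3.71
exp(-(theta - b)) = exp(3.71) = 40.8538
P = 1 / (1 + 40.8538)
P = 0.0239

0.0239
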